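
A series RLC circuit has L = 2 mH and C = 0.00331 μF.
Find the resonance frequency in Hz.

Step 1 — Resonance condition Im(Z)=0 gives ω₀ = 1/√(LC).
Step 2 — ω₀ = 1/√(0.002·3.31e-09) = 3.887e+05 rad/s.
Step 3 — f₀ = ω₀/(2π) = 6.186e+04 Hz.

f₀ = 6.186e+04 Hz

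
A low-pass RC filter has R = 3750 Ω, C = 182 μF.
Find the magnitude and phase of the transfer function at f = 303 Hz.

Step 1 — Angular frequency: ω = 2π·303 = 1904 rad/s.
Step 2 — Transfer function: H(jω) = 1/(1 + jωRC).
Step 3 — Denominator: 1 + jωRC = 1 + j·1904·3750·0.000182 = 1 + j1299.
Step 4 — H = 5.923e-07 - j0.0007696.
Step 5 — Magnitude: |H| = 0.0007696 (-62.3 dB); phase: φ = -90.0°.

|H| = 0.0007696 (-62.3 dB), φ = -90.0°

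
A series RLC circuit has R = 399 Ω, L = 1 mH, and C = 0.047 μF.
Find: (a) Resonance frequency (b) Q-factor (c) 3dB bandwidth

Step 1 — Resonance: ω₀ = 1/√(LC) = 1/√(0.001·4.7e-08) = 1.459e+05 rad/s.
Step 2 — f₀ = ω₀/(2π) = 2.322e+04 Hz.
Step 3 — Series Q: Q = ω₀L/R = 1.459e+05·0.001/399 = 0.3656.
Step 4 — Bandwidth: Δω = ω₀/Q = 3.99e+05 rad/s; BW = Δω/(2π) = 6.35e+04 Hz.

(a) f₀ = 2.322e+04 Hz  (b) Q = 0.3656  (c) BW = 6.35e+04 Hz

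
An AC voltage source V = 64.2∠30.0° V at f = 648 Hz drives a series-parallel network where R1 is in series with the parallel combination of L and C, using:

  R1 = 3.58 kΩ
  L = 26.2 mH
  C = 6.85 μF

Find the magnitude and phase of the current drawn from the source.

Step 1 — Angular frequency: ω = 2π·f = 2π·648 = 4072 rad/s.
Step 2 — Component impedances:
  R1: Z = R = 3580 Ω
  L: Z = jωL = j·4072·0.0262 = 0 + j106.7 Ω
  C: Z = 1/(jωC) = -j/(ω·C) = 0 - j35.86 Ω
Step 3 — Parallel branch: L || C = 1/(1/L + 1/C) = 0 - j54.01 Ω.
Step 4 — Series with R1: Z_total = R1 + (L || C) = 3580 - j54.01 Ω = 3580∠-0.9° Ω.
Step 5 — Source phasor: V = 64.2∠30.0° V = 55.6 + j32.1 V.
Step 6 — Ohm's law: I = V / Z_total = (55.6 + j32.1) / (3580 - j54.01) = 0.01539 + j0.009199 A.
Step 7 — Convert to polar: |I| = 0.01793 A, ∠I = 30.9°.

I = 0.01793∠30.9° A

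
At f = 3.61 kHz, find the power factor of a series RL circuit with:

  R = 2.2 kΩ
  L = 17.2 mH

Step 1 — Angular frequency: ω = 2π·f = 2π·3610 = 2.268e+04 rad/s.
Step 2 — Component impedances:
  R: Z = R = 2200 Ω
  L: Z = jωL = j·2.268e+04·0.0172 = 0 + j390.1 Ω
Step 3 — Series combination: Z_total = R + L = 2200 + j390.1 Ω = 2234∠10.1° Ω.
Step 4 — Power factor: PF = cos(φ) = Re(Z)/|Z| = 2200/2234.3 = 0.9846.
Step 5 — Type: Im(Z) = 390.1 ⇒ lagging (phase φ = 10.1°).

PF = 0.9846 (lagging, φ = 10.1°)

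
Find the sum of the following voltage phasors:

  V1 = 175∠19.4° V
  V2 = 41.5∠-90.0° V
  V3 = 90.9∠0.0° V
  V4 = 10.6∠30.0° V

Step 1 — Convert each phasor to rectangular form:
  V1 = 175·(cos(19.4°) + j·sin(19.4°)) = 165.1 + j58.13 V
  V2 = 41.5·(cos(-90.0°) + j·sin(-90.0°)) = 0 - j41.5 V
  V3 = 90.9·(cos(0.0°) + j·sin(0.0°)) = 90.9 V
  V4 = 10.6·(cos(30.0°) + j·sin(30.0°)) = 9.18 + j5.3 V
Step 2 — Sum components: V_total = 265.1 + j21.93 V.
Step 3 — Convert to polar: |V_total| = 266 V, ∠V_total = 4.7°.

V_total = 266∠4.7° V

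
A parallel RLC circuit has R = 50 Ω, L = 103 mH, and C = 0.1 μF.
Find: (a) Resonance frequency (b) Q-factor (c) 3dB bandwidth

Step 1 — Resonance: ω₀ = 1/√(LC) = 1/√(0.103·1e-07) = 9853 rad/s.
Step 2 — f₀ = ω₀/(2π) = 1568 Hz.
Step 3 — Parallel Q: Q = R/(ω₀L) = 50/(9853·0.103) = 0.04927.
Step 4 — Bandwidth: Δω = ω₀/Q = 2e+05 rad/s; BW = Δω/(2π) = 3.183e+04 Hz.

(a) f₀ = 1568 Hz  (b) Q = 0.04927  (c) BW = 3.183e+04 Hz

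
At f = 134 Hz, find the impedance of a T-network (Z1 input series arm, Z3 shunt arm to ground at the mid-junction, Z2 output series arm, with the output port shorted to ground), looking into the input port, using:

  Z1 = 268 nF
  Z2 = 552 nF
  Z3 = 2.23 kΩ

Step 1 — Angular frequency: ω = 2π·f = 2π·134 = 841.9 rad/s.
Step 2 — Component impedances:
  Z1: Z = 1/(jωC) = -j/(ω·C) = 0 - j4432 Ω
  Z2: Z = 1/(jωC) = -j/(ω·C) = 0 - j2152 Ω
  Z3: Z = R = 2230 Ω
Step 3 — With the output port shorted to ground, the output series arm Z2 runs from the junction to ground; the shunt arm Z3 also runs from the junction to ground. They appear in parallel: Z3 || Z2 = 1075 - j1114 Ω.
Step 4 — Series with input arm Z1: Z_in = Z1 + (Z3 || Z2) = 1075 - j5546 Ω = 5649∠-79.0° Ω.

Z = 1075 - j5546 Ω = 5649∠-79.0° Ω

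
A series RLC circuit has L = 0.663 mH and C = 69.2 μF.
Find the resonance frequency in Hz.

Step 1 — Resonance condition Im(Z)=0 gives ω₀ = 1/√(LC).
Step 2 — ω₀ = 1/√(0.000663·6.92e-05) = 4669 rad/s.
Step 3 — f₀ = ω₀/(2π) = 743 Hz.

f₀ = 743 Hz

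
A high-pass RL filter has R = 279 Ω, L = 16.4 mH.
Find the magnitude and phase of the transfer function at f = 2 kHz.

Step 1 — Angular frequency: ω = 2π·2000 = 1.257e+04 rad/s.
Step 2 — Transfer function: H(jω) = jωL/(R + jωL).
Step 3 — Numerator jωL = j·206.1; denominator R + jωL = 279 + j206.1.
Step 4 — H = 0.353 + j0.4779.
Step 5 — Magnitude: |H| = 0.5942 (-4.5 dB); phase: φ = 53.5°.

|H| = 0.5942 (-4.5 dB), φ = 53.5°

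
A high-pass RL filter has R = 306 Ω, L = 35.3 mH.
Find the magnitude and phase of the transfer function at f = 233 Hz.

Step 1 — Angular frequency: ω = 2π·233 = 1464 rad/s.
Step 2 — Transfer function: H(jω) = jωL/(R + jωL).
Step 3 — Numerator jωL = j·51.68; denominator R + jωL = 306 + j51.68.
Step 4 — H = 0.02773 + j0.1642.
Step 5 — Magnitude: |H| = 0.1665 (-15.6 dB); phase: φ = 80.4°.

|H| = 0.1665 (-15.6 dB), φ = 80.4°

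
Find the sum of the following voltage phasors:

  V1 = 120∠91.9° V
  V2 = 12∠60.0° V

Step 1 — Convert each phasor to rectangular form:
  V1 = 120·(cos(91.9°) + j·sin(91.9°)) = -3.979 + j119.9 V
  V2 = 12·(cos(60.0°) + j·sin(60.0°)) = 6 + j10.39 V
Step 2 — Sum components: V_total = 2.021 + j130.3 V.
Step 3 — Convert to polar: |V_total| = 130.3 V, ∠V_total = 89.1°.

V_total = 130.3∠89.1° V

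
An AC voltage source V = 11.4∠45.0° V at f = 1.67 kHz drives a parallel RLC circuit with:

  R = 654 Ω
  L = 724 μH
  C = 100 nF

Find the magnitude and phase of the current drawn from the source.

Step 1 — Angular frequency: ω = 2π·f = 2π·1670 = 1.049e+04 rad/s.
Step 2 — Component impedances:
  R: Z = R = 654 Ω
  L: Z = jωL = j·1.049e+04·0.000724 = 0 + j7.597 Ω
  C: Z = 1/(jωC) = -j/(ω·C) = 0 - j953 Ω
Step 3 — Parallel combination: 1/Z_total = 1/R + 1/L + 1/C; Z_total = 0.08966 + j7.657 Ω = 7.657∠89.3° Ω.
Step 4 — Source phasor: V = 11.4∠45.0° V = 8.061 + j8.061 V.
Step 5 — Ohm's law: I = V / Z_total = (8.061 + j8.061) / (0.08966 + j7.657) = 1.065 - j1.04 A.
Step 6 — Convert to polar: |I| = 1.489 A, ∠I = -44.3°.

I = 1.489∠-44.3° A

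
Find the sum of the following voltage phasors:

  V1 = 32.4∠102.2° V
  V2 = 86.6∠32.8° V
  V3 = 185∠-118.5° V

Step 1 — Convert each phasor to rectangular form:
  V1 = 32.4·(cos(102.2°) + j·sin(102.2°)) = -6.847 + j31.67 V
  V2 = 86.6·(cos(32.8°) + j·sin(32.8°)) = 72.79 + j46.91 V
  V3 = 185·(cos(-118.5°) + j·sin(-118.5°)) = -88.27 - j162.6 V
Step 2 — Sum components: V_total = -22.33 - j84 V.
Step 3 — Convert to polar: |V_total| = 86.92 V, ∠V_total = -104.9°.

V_total = 86.92∠-104.9° V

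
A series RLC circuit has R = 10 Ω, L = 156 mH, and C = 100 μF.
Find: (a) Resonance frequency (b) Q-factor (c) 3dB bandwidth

Step 1 — Resonance: ω₀ = 1/√(LC) = 1/√(0.156·0.0001) = 253.2 rad/s.
Step 2 — f₀ = ω₀/(2π) = 40.3 Hz.
Step 3 — Series Q: Q = ω₀L/R = 253.2·0.156/10 = 3.95.
Step 4 — Bandwidth: Δω = ω₀/Q = 64.1 rad/s; BW = Δω/(2π) = 10.2 Hz.

(a) f₀ = 40.3 Hz  (b) Q = 3.95  (c) BW = 10.2 Hz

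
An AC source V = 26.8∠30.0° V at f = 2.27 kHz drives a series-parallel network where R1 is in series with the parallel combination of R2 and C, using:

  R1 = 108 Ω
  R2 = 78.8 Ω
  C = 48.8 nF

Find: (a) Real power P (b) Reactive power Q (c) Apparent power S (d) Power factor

Step 1 — Angular frequency: ω = 2π·f = 2π·2270 = 1.426e+04 rad/s.
Step 2 — Component impedances:
  R1: Z = R = 108 Ω
  R2: Z = R = 78.8 Ω
  C: Z = 1/(jωC) = -j/(ω·C) = 0 - j1437 Ω
Step 3 — Parallel branch: R2 || C = 1/(1/R2 + 1/C) = 78.56 - j4.309 Ω.
Step 4 — Series with R1: Z_total = R1 + (R2 || C) = 186.6 - j4.309 Ω = 186.6∠-1.3° Ω.
Step 5 — Source phasor: V = 26.8∠30.0° V = 23.21 + j13.4 V.
Step 6 — Current: I = V / Z = 0.1227 + j0.07466 A = 0.1436∠31.3° A.
Step 7 — Complex power: S = V·I* = 3.848 - j0.08887 VA.
Step 8 — Real power: P = Re(S) = 3.848 W.
Step 9 — Reactive power: Q = Im(S) = -0.08887 VAR.
Step 10 — Apparent power: |S| = 3.849 VA.
Step 11 — Power factor: PF = P/|S| = 0.9997 (leading).

(a) P = 3.848 W  (b) Q = -0.08887 VAR  (c) S = 3.849 VA  (d) PF = 0.9997 (leading)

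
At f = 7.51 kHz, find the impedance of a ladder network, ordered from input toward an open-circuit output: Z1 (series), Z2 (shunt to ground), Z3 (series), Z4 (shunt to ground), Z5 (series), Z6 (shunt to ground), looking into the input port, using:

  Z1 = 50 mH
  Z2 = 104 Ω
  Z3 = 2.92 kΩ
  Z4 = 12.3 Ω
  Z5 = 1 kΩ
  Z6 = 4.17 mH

Step 1 — Angular frequency: ω = 2π·f = 2π·7510 = 4.719e+04 rad/s.
Step 2 — Component impedances:
  Z1: Z = jωL = j·4.719e+04·0.05 = 0 + j2359 Ω
  Z2: Z = R = 104 Ω
  Z3: Z = R = 2920 Ω
  Z4: Z = R = 12.3 Ω
  Z5: Z = R = 1000 Ω
  Z6: Z = jωL = j·4.719e+04·0.00417 = 0 + j196.8 Ω
Step 3 — Ladder network (open output): work backward from the far end, alternating series and parallel combinations. Z_in = 100.4 + j2359 Ω = 2361∠87.6° Ω.

Z = 100.4 + j2359 Ω = 2361∠87.6° Ω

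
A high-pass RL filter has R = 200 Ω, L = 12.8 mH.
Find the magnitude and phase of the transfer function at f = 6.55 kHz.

Step 1 — Angular frequency: ω = 2π·6550 = 4.115e+04 rad/s.
Step 2 — Transfer function: H(jω) = jωL/(R + jωL).
Step 3 — Numerator jωL = j·526.8; denominator R + jωL = 200 + j526.8.
Step 4 — H = 0.874 + j0.3318.
Step 5 — Magnitude: |H| = 0.9349 (-0.6 dB); phase: φ = 20.8°.

|H| = 0.9349 (-0.6 dB), φ = 20.8°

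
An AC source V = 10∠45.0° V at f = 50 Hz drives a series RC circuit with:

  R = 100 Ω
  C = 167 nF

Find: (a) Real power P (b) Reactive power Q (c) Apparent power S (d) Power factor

Step 1 — Angular frequency: ω = 2π·f = 2π·50 = 314.2 rad/s.
Step 2 — Component impedances:
  R: Z = R = 100 Ω
  C: Z = 1/(jωC) = -j/(ω·C) = 0 - j1.906e+04 Ω
Step 3 — Series combination: Z_total = R + C = 100 - j1.906e+04 Ω = 1.906e+04∠-89.7° Ω.
Step 4 — Source phasor: V = 10∠45.0° V = 7.071 + j7.071 V.
Step 5 — Current: I = V / Z = -0.000369 + j0.0003729 A = 0.0005246∠134.7° A.
Step 6 — Complex power: S = V·I* = 2.752e-05 - j0.005246 VA.
Step 7 — Real power: P = Re(S) = 2.752e-05 W.
Step 8 — Reactive power: Q = Im(S) = -0.005246 VAR.
Step 9 — Apparent power: |S| = 0.005246 VA.
Step 10 — Power factor: PF = P/|S| = 0.005246 (leading).

(a) P = 2.752e-05 W  (b) Q = -0.005246 VAR  (c) S = 0.005246 VA  (d) PF = 0.005246 (leading)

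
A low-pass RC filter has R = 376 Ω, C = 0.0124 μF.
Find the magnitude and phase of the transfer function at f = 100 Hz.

Step 1 — Angular frequency: ω = 2π·100 = 628.3 rad/s.
Step 2 — Transfer function: H(jω) = 1/(1 + jωRC).
Step 3 — Denominator: 1 + jωRC = 1 + j·628.3·376·1.24e-08 = 1 + j0.002929.
Step 4 — H = 1 - j0.002929.
Step 5 — Magnitude: |H| = 1 (-0.0 dB); phase: φ = -0.2°.

|H| = 1 (-0.0 dB), φ = -0.2°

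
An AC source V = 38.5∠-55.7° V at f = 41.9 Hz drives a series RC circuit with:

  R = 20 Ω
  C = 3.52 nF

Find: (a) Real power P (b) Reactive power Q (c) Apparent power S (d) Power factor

Step 1 — Angular frequency: ω = 2π·f = 2π·41.9 = 263.3 rad/s.
Step 2 — Component impedances:
  R: Z = R = 20 Ω
  C: Z = 1/(jωC) = -j/(ω·C) = 0 - j1.079e+06 Ω
Step 3 — Series combination: Z_total = R + C = 20 - j1.079e+06 Ω = 1.079e+06∠-90.0° Ω.
Step 4 — Source phasor: V = 38.5∠-55.7° V = 21.7 - j31.8 V.
Step 5 — Current: I = V / Z = 2.947e-05 + j2.01e-05 A = 3.568e-05∠34.3° A.
Step 6 — Complex power: S = V·I* = 2.546e-08 - j0.001374 VA.
Step 7 — Real power: P = Re(S) = 2.546e-08 W.
Step 8 — Reactive power: Q = Im(S) = -0.001374 VAR.
Step 9 — Apparent power: |S| = 0.001374 VA.
Step 10 — Power factor: PF = P/|S| = 1.853e-05 (leading).

(a) P = 2.546e-08 W  (b) Q = -0.001374 VAR  (c) S = 0.001374 VA  (d) PF = 1.853e-05 (leading)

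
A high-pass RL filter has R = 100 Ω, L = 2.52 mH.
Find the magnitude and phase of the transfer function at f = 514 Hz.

Step 1 — Angular frequency: ω = 2π·514 = 3230 rad/s.
Step 2 — Transfer function: H(jω) = jωL/(R + jωL).
Step 3 — Numerator jωL = j·8.138; denominator R + jωL = 100 + j8.138.
Step 4 — H = 0.00658 + j0.08085.
Step 5 — Magnitude: |H| = 0.08112 (-21.8 dB); phase: φ = 85.3°.

|H| = 0.08112 (-21.8 dB), φ = 85.3°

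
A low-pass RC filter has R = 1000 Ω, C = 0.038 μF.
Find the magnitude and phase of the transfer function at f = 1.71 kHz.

Step 1 — Angular frequency: ω = 2π·1710 = 1.074e+04 rad/s.
Step 2 — Transfer function: H(jω) = 1/(1 + jωRC).
Step 3 — Denominator: 1 + jωRC = 1 + j·1.074e+04·1000·3.8e-08 = 1 + j0.4083.
Step 4 — H = 0.8571 - j0.3499.
Step 5 — Magnitude: |H| = 0.9258 (-0.7 dB); phase: φ = -22.2°.

|H| = 0.9258 (-0.7 dB), φ = -22.2°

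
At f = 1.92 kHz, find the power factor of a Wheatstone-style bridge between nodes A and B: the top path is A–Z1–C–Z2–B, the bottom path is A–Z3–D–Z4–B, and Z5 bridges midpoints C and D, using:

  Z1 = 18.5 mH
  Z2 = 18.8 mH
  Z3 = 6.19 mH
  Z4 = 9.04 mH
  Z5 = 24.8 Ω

Step 1 — Angular frequency: ω = 2π·f = 2π·1920 = 1.206e+04 rad/s.
Step 2 — Component impedances:
  Z1: Z = jωL = j·1.206e+04·0.0185 = 0 + j223.2 Ω
  Z2: Z = jωL = j·1.206e+04·0.0188 = 0 + j226.8 Ω
  Z3: Z = jωL = j·1.206e+04·0.00619 = 0 + j74.67 Ω
  Z4: Z = jωL = j·1.206e+04·0.00904 = 0 + j109.1 Ω
  Z5: Z = R = 24.8 Ω
Step 3 — Bridge requires nodal analysis (the Z5 bridge couples midpoints C and D, so the two paths cannot be reduced to a simple series/parallel combination). Setting node B to ground and injecting 1 A at node A, the 3-node admittance system at A, C, D solves to V_A = Z_AB = 0.1325 + j129.6 Ω = 129.6∠89.9° Ω.
Step 4 — Power factor: PF = cos(φ) = Re(Z)/|Z| = 0.13255/129.62 = 0.001023.
Step 5 — Type: Im(Z) = 129.6 ⇒ lagging (phase φ = 89.9°).

PF = 0.001023 (lagging, φ = 89.9°)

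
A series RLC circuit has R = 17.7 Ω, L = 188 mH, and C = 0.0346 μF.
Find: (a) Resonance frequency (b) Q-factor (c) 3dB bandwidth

Step 1 — Resonance: ω₀ = 1/√(LC) = 1/√(0.188·3.46e-08) = 1.24e+04 rad/s.
Step 2 — f₀ = ω₀/(2π) = 1973 Hz.
Step 3 — Series Q: Q = ω₀L/R = 1.24e+04·0.188/17.7 = 131.7.
Step 4 — Bandwidth: Δω = ω₀/Q = 94.15 rad/s; BW = Δω/(2π) = 14.98 Hz.

(a) f₀ = 1973 Hz  (b) Q = 131.7  (c) BW = 14.98 Hz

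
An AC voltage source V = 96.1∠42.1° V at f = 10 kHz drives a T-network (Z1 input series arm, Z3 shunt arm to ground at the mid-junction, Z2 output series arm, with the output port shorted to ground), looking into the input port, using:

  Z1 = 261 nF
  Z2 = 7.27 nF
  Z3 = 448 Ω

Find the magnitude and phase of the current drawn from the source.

Step 1 — Angular frequency: ω = 2π·f = 2π·1e+04 = 6.283e+04 rad/s.
Step 2 — Component impedances:
  Z1: Z = 1/(jωC) = -j/(ω·C) = 0 - j60.98 Ω
  Z2: Z = 1/(jωC) = -j/(ω·C) = 0 - j2189 Ω
  Z3: Z = R = 448 Ω
Step 3 — With the output port shorted to ground, the output series arm Z2 runs from the junction to ground; the shunt arm Z3 also runs from the junction to ground. They appear in parallel: Z3 || Z2 = 430 - j87.99 Ω.
Step 4 — Series with input arm Z1: Z_in = Z1 + (Z3 || Z2) = 430 - j149 Ω = 455.1∠-19.1° Ω.
Step 5 — Source phasor: V = 96.1∠42.1° V = 71.3 + j64.43 V.
Step 6 — Ohm's law: I = V / Z_total = (71.3 + j64.43) / (430 - j149) = 0.1017 + j0.1851 A.
Step 7 — Convert to polar: |I| = 0.2112 A, ∠I = 61.2°.

I = 0.2112∠61.2° A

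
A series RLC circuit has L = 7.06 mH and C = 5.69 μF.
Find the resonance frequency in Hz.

Step 1 — Resonance condition Im(Z)=0 gives ω₀ = 1/√(LC).
Step 2 — ω₀ = 1/√(0.00706·5.69e-06) = 4989 rad/s.
Step 3 — f₀ = ω₀/(2π) = 794.1 Hz.

f₀ = 794.1 Hz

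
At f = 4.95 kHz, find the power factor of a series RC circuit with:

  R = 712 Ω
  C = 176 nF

Step 1 — Angular frequency: ω = 2π·f = 2π·4950 = 3.11e+04 rad/s.
Step 2 — Component impedances:
  R: Z = R = 712 Ω
  C: Z = 1/(jωC) = -j/(ω·C) = 0 - j182.7 Ω
Step 3 — Series combination: Z_total = R + C = 712 - j182.7 Ω = 735.1∠-14.4° Ω.
Step 4 — Power factor: PF = cos(φ) = Re(Z)/|Z| = 712/735.1 = 0.9686.
Step 5 — Type: Im(Z) = -182.7 ⇒ leading (phase φ = -14.4°).

PF = 0.9686 (leading, φ = -14.4°)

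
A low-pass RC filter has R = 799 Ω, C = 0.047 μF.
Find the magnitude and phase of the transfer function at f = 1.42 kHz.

Step 1 — Angular frequency: ω = 2π·1420 = 8922 rad/s.
Step 2 — Transfer function: H(jω) = 1/(1 + jωRC).
Step 3 — Denominator: 1 + jωRC = 1 + j·8922·799·4.7e-08 = 1 + j0.3351.
Step 4 — H = 0.8991 - j0.3012.
Step 5 — Magnitude: |H| = 0.9482 (-0.5 dB); phase: φ = -18.5°.

|H| = 0.9482 (-0.5 dB), φ = -18.5°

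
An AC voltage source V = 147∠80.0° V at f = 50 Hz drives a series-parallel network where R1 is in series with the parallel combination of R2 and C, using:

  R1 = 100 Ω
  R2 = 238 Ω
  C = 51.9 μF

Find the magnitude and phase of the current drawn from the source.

Step 1 — Angular frequency: ω = 2π·f = 2π·50 = 314.2 rad/s.
Step 2 — Component impedances:
  R1: Z = R = 100 Ω
  R2: Z = R = 238 Ω
  C: Z = 1/(jωC) = -j/(ω·C) = 0 - j61.33 Ω
Step 3 — Parallel branch: R2 || C = 1/(1/R2 + 1/C) = 14.82 - j57.51 Ω.
Step 4 — Series with R1: Z_total = R1 + (R2 || C) = 114.8 - j57.51 Ω = 128.4∠-26.6° Ω.
Step 5 — Source phasor: V = 147∠80.0° V = 25.53 + j144.8 V.
Step 6 — Ohm's law: I = V / Z_total = (25.53 + j144.8) / (114.8 - j57.51) = -0.3271 + j1.097 A.
Step 7 — Convert to polar: |I| = 1.145 A, ∠I = 106.6°.

I = 1.145∠106.6° A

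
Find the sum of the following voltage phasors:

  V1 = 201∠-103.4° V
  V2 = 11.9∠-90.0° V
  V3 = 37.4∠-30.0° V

Step 1 — Convert each phasor to rectangular form:
  V1 = 201·(cos(-103.4°) + j·sin(-103.4°)) = -46.58 - j195.5 V
  V2 = 11.9·(cos(-90.0°) + j·sin(-90.0°)) = 0 - j11.9 V
  V3 = 37.4·(cos(-30.0°) + j·sin(-30.0°)) = 32.39 - j18.7 V
Step 2 — Sum components: V_total = -14.19 - j226.1 V.
Step 3 — Convert to polar: |V_total| = 226.6 V, ∠V_total = -93.6°.

V_total = 226.6∠-93.6° V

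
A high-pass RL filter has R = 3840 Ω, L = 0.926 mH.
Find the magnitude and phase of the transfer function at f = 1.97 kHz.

Step 1 — Angular frequency: ω = 2π·1970 = 1.238e+04 rad/s.
Step 2 — Transfer function: H(jω) = jωL/(R + jωL).
Step 3 — Numerator jωL = j·11.46; denominator R + jωL = 3840 + j11.46.
Step 4 — H = 8.909e-06 + j0.002985.
Step 5 — Magnitude: |H| = 0.002985 (-50.5 dB); phase: φ = 89.8°.

|H| = 0.002985 (-50.5 dB), φ = 89.8°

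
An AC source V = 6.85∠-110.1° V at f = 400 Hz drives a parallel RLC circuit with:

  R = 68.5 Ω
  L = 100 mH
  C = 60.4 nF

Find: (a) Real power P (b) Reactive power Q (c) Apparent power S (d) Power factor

Step 1 — Angular frequency: ω = 2π·f = 2π·400 = 2513 rad/s.
Step 2 — Component impedances:
  R: Z = R = 68.5 Ω
  L: Z = jωL = j·2513·0.1 = 0 + j251.3 Ω
  C: Z = 1/(jωC) = -j/(ω·C) = 0 - j6588 Ω
Step 3 — Parallel combination: 1/Z_total = 1/R + 1/L + 1/C; Z_total = 64.1 + j16.8 Ω = 66.26∠14.7° Ω.
Step 4 — Source phasor: V = 6.85∠-110.1° V = -2.354 - j6.433 V.
Step 5 — Current: I = V / Z = -0.05898 - j0.0849 A = 0.1034∠-124.8° A.
Step 6 — Complex power: S = V·I* = 0.685 + j0.1796 VA.
Step 7 — Real power: P = Re(S) = 0.685 W.
Step 8 — Reactive power: Q = Im(S) = 0.1796 VAR.
Step 9 — Apparent power: |S| = 0.7081 VA.
Step 10 — Power factor: PF = P/|S| = 0.9673 (lagging).

(a) P = 0.685 W  (b) Q = 0.1796 VAR  (c) S = 0.7081 VA  (d) PF = 0.9673 (lagging)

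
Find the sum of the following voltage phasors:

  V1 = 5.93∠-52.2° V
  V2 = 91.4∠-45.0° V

Step 1 — Convert each phasor to rectangular form:
  V1 = 5.93·(cos(-52.2°) + j·sin(-52.2°)) = 3.635 - j4.686 V
  V2 = 91.4·(cos(-45.0°) + j·sin(-45.0°)) = 64.63 - j64.63 V
Step 2 — Sum components: V_total = 68.26 - j69.32 V.
Step 3 — Convert to polar: |V_total| = 97.29 V, ∠V_total = -45.4°.

V_total = 97.29∠-45.4° V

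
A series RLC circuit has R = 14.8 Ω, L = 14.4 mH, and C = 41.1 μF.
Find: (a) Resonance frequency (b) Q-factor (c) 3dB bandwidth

Step 1 — Resonance: ω₀ = 1/√(LC) = 1/√(0.0144·4.11e-05) = 1300 rad/s.
Step 2 — f₀ = ω₀/(2π) = 206.9 Hz.
Step 3 — Series Q: Q = ω₀L/R = 1300·0.0144/14.8 = 1.265.
Step 4 — Bandwidth: Δω = ω₀/Q = 1028 rad/s; BW = Δω/(2π) = 163.6 Hz.

(a) f₀ = 206.9 Hz  (b) Q = 1.265  (c) BW = 163.6 Hz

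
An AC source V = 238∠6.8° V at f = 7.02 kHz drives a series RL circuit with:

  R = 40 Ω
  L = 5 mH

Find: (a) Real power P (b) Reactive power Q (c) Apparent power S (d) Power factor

Step 1 — Angular frequency: ω = 2π·f = 2π·7020 = 4.411e+04 rad/s.
Step 2 — Component impedances:
  R: Z = R = 40 Ω
  L: Z = jωL = j·4.411e+04·0.005 = 0 + j220.5 Ω
Step 3 — Series combination: Z_total = R + L = 40 + j220.5 Ω = 224.1∠79.7° Ω.
Step 4 — Source phasor: V = 238∠6.8° V = 236.3 + j28.18 V.
Step 5 — Current: I = V / Z = 0.3119 - j1.015 A = 1.062∠-72.9° A.
Step 6 — Complex power: S = V·I* = 45.1 + j248.7 VA.
Step 7 — Real power: P = Re(S) = 45.1 W.
Step 8 — Reactive power: Q = Im(S) = 248.7 VAR.
Step 9 — Apparent power: |S| = 252.7 VA.
Step 10 — Power factor: PF = P/|S| = 0.1785 (lagging).

(a) P = 45.1 W  (b) Q = 248.7 VAR  (c) S = 252.7 VA  (d) PF = 0.1785 (lagging)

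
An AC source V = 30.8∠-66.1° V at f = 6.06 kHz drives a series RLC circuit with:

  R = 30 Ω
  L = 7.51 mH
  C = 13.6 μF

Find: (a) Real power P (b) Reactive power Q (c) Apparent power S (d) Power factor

Step 1 — Angular frequency: ω = 2π·f = 2π·6060 = 3.808e+04 rad/s.
Step 2 — Component impedances:
  R: Z = R = 30 Ω
  L: Z = jωL = j·3.808e+04·0.00751 = 0 + j286 Ω
  C: Z = 1/(jωC) = -j/(ω·C) = 0 - j1.931 Ω
Step 3 — Series combination: Z_total = R + L + C = 30 + j284 Ω = 285.6∠84.0° Ω.
Step 4 — Source phasor: V = 30.8∠-66.1° V = 12.48 - j28.16 V.
Step 5 — Current: I = V / Z = -0.09346 - j0.05381 A = 0.1078∠-150.1° A.
Step 6 — Complex power: S = V·I* = 0.3489 + j3.303 VA.
Step 7 — Real power: P = Re(S) = 0.3489 W.
Step 8 — Reactive power: Q = Im(S) = 3.303 VAR.
Step 9 — Apparent power: |S| = 3.322 VA.
Step 10 — Power factor: PF = P/|S| = 0.105 (lagging).

(a) P = 0.3489 W  (b) Q = 3.303 VAR  (c) S = 3.322 VA  (d) PF = 0.105 (lagging)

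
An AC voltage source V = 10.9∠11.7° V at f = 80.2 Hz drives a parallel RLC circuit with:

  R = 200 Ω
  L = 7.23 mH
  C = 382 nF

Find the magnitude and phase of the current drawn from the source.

Step 1 — Angular frequency: ω = 2π·f = 2π·80.2 = 503.9 rad/s.
Step 2 — Component impedances:
  R: Z = R = 200 Ω
  L: Z = jωL = j·503.9·0.00723 = 0 + j3.643 Ω
  C: Z = 1/(jωC) = -j/(ω·C) = 0 - j5195 Ω
Step 3 — Parallel combination: 1/Z_total = 1/R + 1/L + 1/C; Z_total = 0.06644 + j3.645 Ω = 3.645∠89.0° Ω.
Step 4 — Source phasor: V = 10.9∠11.7° V = 10.67 + j2.21 V.
Step 5 — Ohm's law: I = V / Z_total = (10.67 + j2.21) / (0.06644 + j3.645) = 0.6596 - j2.917 A.
Step 6 — Convert to polar: |I| = 2.99 A, ∠I = -77.3°.

I = 2.99∠-77.3° A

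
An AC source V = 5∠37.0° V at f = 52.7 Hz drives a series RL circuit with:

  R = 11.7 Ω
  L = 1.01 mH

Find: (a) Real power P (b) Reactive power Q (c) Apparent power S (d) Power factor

Step 1 — Angular frequency: ω = 2π·f = 2π·52.7 = 331.1 rad/s.
Step 2 — Component impedances:
  R: Z = R = 11.7 Ω
  L: Z = jωL = j·331.1·0.00101 = 0 + j0.3344 Ω
Step 3 — Series combination: Z_total = R + L = 11.7 + j0.3344 Ω = 11.7∠1.6° Ω.
Step 4 — Source phasor: V = 5∠37.0° V = 3.993 + j3.009 V.
Step 5 — Current: I = V / Z = 0.3484 + j0.2472 A = 0.4272∠35.4° A.
Step 6 — Complex power: S = V·I* = 2.135 + j0.06103 VA.
Step 7 — Real power: P = Re(S) = 2.135 W.
Step 8 — Reactive power: Q = Im(S) = 0.06103 VAR.
Step 9 — Apparent power: |S| = 2.136 VA.
Step 10 — Power factor: PF = P/|S| = 0.9996 (lagging).

(a) P = 2.135 W  (b) Q = 0.06103 VAR  (c) S = 2.136 VA  (d) PF = 0.9996 (lagging)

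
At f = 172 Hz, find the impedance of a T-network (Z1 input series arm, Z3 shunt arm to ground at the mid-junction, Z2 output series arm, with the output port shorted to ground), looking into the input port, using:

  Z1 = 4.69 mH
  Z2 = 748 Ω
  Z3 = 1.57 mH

Step 1 — Angular frequency: ω = 2π·f = 2π·172 = 1081 rad/s.
Step 2 — Component impedances:
  Z1: Z = jωL = j·1081·0.00469 = 0 + j5.069 Ω
  Z2: Z = R = 748 Ω
  Z3: Z = jωL = j·1081·0.00157 = 0 + j1.697 Ω
Step 3 — With the output port shorted to ground, the output series arm Z2 runs from the junction to ground; the shunt arm Z3 also runs from the junction to ground. They appear in parallel: Z3 || Z2 = 0.003849 + j1.697 Ω.
Step 4 — Series with input arm Z1: Z_in = Z1 + (Z3 || Z2) = 0.003849 + j6.765 Ω = 6.765∠90.0° Ω.

Z = 0.003849 + j6.765 Ω = 6.765∠90.0° Ω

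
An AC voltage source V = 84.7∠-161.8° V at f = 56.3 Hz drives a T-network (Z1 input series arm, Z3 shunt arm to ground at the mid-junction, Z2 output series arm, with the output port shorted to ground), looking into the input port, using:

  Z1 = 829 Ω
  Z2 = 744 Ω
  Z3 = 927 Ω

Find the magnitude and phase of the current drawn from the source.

Step 1 — Angular frequency: ω = 2π·f = 2π·56.3 = 353.7 rad/s.
Step 2 — Component impedances:
  Z1: Z = R = 829 Ω
  Z2: Z = R = 744 Ω
  Z3: Z = R = 927 Ω
Step 3 — With the output port shorted to ground, the output series arm Z2 runs from the junction to ground; the shunt arm Z3 also runs from the junction to ground. They appear in parallel: Z3 || Z2 = 412.7 Ω.
Step 4 — Series with input arm Z1: Z_in = Z1 + (Z3 || Z2) = 1242 Ω = 1242∠0.0° Ω.
Step 5 — Source phasor: V = 84.7∠-161.8° V = -80.46 - j26.45 V.
Step 6 — Ohm's law: I = V / Z_total = (-80.46 - j26.45) / (1242) = -0.0648 - j0.0213 A.
Step 7 — Convert to polar: |I| = 0.06821 A, ∠I = -161.8°.

I = 0.06821∠-161.8° A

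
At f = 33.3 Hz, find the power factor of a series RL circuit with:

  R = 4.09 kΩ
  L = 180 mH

Step 1 — Angular frequency: ω = 2π·f = 2π·33.3 = 209.2 rad/s.
Step 2 — Component impedances:
  R: Z = R = 4090 Ω
  L: Z = jωL = j·209.2·0.18 = 0 + j37.66 Ω
Step 3 — Series combination: Z_total = R + L = 4090 + j37.66 Ω = 4090∠0.5° Ω.
Step 4 — Power factor: PF = cos(φ) = Re(Z)/|Z| = 4090/4090 = 1.
Step 5 — Type: Im(Z) = 37.66 ⇒ lagging (phase φ = 0.5°).

PF = 1 (lagging, φ = 0.5°)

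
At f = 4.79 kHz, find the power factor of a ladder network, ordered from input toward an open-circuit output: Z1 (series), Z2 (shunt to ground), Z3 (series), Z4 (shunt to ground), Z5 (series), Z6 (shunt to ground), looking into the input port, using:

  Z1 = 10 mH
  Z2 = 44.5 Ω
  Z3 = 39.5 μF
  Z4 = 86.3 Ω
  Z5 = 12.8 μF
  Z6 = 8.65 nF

Step 1 — Angular frequency: ω = 2π·f = 2π·4790 = 3.01e+04 rad/s.
Step 2 — Component impedances:
  Z1: Z = jωL = j·3.01e+04·0.01 = 0 + j301 Ω
  Z2: Z = R = 44.5 Ω
  Z3: Z = 1/(jωC) = -j/(ω·C) = 0 - j0.8412 Ω
  Z4: Z = R = 86.3 Ω
  Z5: Z = 1/(jωC) = -j/(ω·C) = 0 - j2.596 Ω
  Z6: Z = 1/(jωC) = -j/(ω·C) = 0 - j3841 Ω
Step 3 — Ladder network (open output): work backward from the far end, alternating series and parallel combinations. Z_in = 29.36 + j300.6 Ω = 302.1∠84.4° Ω.
Step 4 — Power factor: PF = cos(φ) = Re(Z)/|Z| = 29.362/302.07 = 0.0972.
Step 5 — Type: Im(Z) = 300.6 ⇒ lagging (phase φ = 84.4°).

PF = 0.0972 (lagging, φ = 84.4°)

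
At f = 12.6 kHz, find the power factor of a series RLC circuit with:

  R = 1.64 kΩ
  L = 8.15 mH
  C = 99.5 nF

Step 1 — Angular frequency: ω = 2π·f = 2π·1.26e+04 = 7.917e+04 rad/s.
Step 2 — Component impedances:
  R: Z = R = 1640 Ω
  L: Z = jωL = j·7.917e+04·0.00815 = 0 + j645.2 Ω
  C: Z = 1/(jωC) = -j/(ω·C) = 0 - j126.9 Ω
Step 3 — Series combination: Z_total = R + L + C = 1640 + j518.3 Ω = 1720∠17.5° Ω.
Step 4 — Power factor: PF = cos(φ) = Re(Z)/|Z| = 1640/1720 = 0.9535.
Step 5 — Type: Im(Z) = 518.3 ⇒ lagging (phase φ = 17.5°).

PF = 0.9535 (lagging, φ = 17.5°)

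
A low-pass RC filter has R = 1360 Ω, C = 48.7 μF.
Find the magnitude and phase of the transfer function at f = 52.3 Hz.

Step 1 — Angular frequency: ω = 2π·52.3 = 328.6 rad/s.
Step 2 — Transfer function: H(jω) = 1/(1 + jωRC).
Step 3 — Denominator: 1 + jωRC = 1 + j·328.6·1360·4.87e-05 = 1 + j21.76.
Step 4 — H = 0.002107 - j0.04585.
Step 5 — Magnitude: |H| = 0.0459 (-26.8 dB); phase: φ = -87.4°.

|H| = 0.0459 (-26.8 dB), φ = -87.4°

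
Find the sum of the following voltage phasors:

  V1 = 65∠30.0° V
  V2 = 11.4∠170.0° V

Step 1 — Convert each phasor to rectangular form:
  V1 = 65·(cos(30.0°) + j·sin(30.0°)) = 56.29 + j32.5 V
  V2 = 11.4·(cos(170.0°) + j·sin(170.0°)) = -11.23 + j1.98 V
Step 2 — Sum components: V_total = 45.06 + j34.48 V.
Step 3 — Convert to polar: |V_total| = 56.74 V, ∠V_total = 37.4°.

V_total = 56.74∠37.4° V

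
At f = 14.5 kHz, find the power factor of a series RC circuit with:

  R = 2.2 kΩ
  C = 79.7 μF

Step 1 — Angular frequency: ω = 2π·f = 2π·1.45e+04 = 9.111e+04 rad/s.
Step 2 — Component impedances:
  R: Z = R = 2200 Ω
  C: Z = 1/(jωC) = -j/(ω·C) = 0 - j0.1377 Ω
Step 3 — Series combination: Z_total = R + C = 2200 - j0.1377 Ω = 2200∠-0.0° Ω.
Step 4 — Power factor: PF = cos(φ) = Re(Z)/|Z| = 2200/2200 = 1.
Step 5 — Type: Im(Z) = -0.1377 ⇒ leading (phase φ = -0.0°).

PF = 1 (leading, φ = -0.0°)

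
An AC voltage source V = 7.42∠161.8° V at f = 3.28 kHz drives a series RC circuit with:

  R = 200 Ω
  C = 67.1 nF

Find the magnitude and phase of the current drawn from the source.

Step 1 — Angular frequency: ω = 2π·f = 2π·3280 = 2.061e+04 rad/s.
Step 2 — Component impedances:
  R: Z = R = 200 Ω
  C: Z = 1/(jωC) = -j/(ω·C) = 0 - j723.1 Ω
Step 3 — Series combination: Z_total = R + C = 200 - j723.1 Ω = 750.3∠-74.5° Ω.
Step 4 — Source phasor: V = 7.42∠161.8° V = -7.049 + j2.318 V.
Step 5 — Ohm's law: I = V / Z_total = (-7.049 + j2.318) / (200 - j723.1) = -0.005481 - j0.008231 A.
Step 6 — Convert to polar: |I| = 0.00989 A, ∠I = -123.7°.

I = 0.00989∠-123.7° A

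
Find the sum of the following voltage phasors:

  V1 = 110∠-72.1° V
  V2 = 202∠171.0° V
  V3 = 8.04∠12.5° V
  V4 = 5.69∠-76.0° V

Step 1 — Convert each phasor to rectangular form:
  V1 = 110·(cos(-72.1°) + j·sin(-72.1°)) = 33.81 - j104.7 V
  V2 = 202·(cos(171.0°) + j·sin(171.0°)) = -199.5 + j31.6 V
  V3 = 8.04·(cos(12.5°) + j·sin(12.5°)) = 7.849 + j1.74 V
  V4 = 5.69·(cos(-76.0°) + j·sin(-76.0°)) = 1.377 - j5.521 V
Step 2 — Sum components: V_total = -156.5 - j76.86 V.
Step 3 — Convert to polar: |V_total| = 174.3 V, ∠V_total = -153.8°.

V_total = 174.3∠-153.8° V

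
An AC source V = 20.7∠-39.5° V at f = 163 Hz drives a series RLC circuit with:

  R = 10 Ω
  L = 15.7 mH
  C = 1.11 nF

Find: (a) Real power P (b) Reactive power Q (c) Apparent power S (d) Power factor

Step 1 — Angular frequency: ω = 2π·f = 2π·163 = 1024 rad/s.
Step 2 — Component impedances:
  R: Z = R = 10 Ω
  L: Z = jωL = j·1024·0.0157 = 0 + j16.08 Ω
  C: Z = 1/(jωC) = -j/(ω·C) = 0 - j8.796e+05 Ω
Step 3 — Series combination: Z_total = R + L + C = 10 - j8.796e+05 Ω = 8.796e+05∠-90.0° Ω.
Step 4 — Source phasor: V = 20.7∠-39.5° V = 15.97 - j13.17 V.
Step 5 — Current: I = V / Z = 1.497e-05 + j1.816e-05 A = 2.353e-05∠50.5° A.
Step 6 — Complex power: S = V·I* = 5.538e-09 - j0.0004871 VA.
Step 7 — Real power: P = Re(S) = 5.538e-09 W.
Step 8 — Reactive power: Q = Im(S) = -0.0004871 VAR.
Step 9 — Apparent power: |S| = 0.0004871 VA.
Step 10 — Power factor: PF = P/|S| = 1.137e-05 (leading).

(a) P = 5.538e-09 W  (b) Q = -0.0004871 VAR  (c) S = 0.0004871 VA  (d) PF = 1.137e-05 (leading)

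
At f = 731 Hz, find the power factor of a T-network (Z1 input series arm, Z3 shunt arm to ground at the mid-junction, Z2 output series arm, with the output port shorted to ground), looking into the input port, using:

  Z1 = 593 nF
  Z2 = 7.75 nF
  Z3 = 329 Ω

Step 1 — Angular frequency: ω = 2π·f = 2π·731 = 4593 rad/s.
Step 2 — Component impedances:
  Z1: Z = 1/(jωC) = -j/(ω·C) = 0 - j367.2 Ω
  Z2: Z = 1/(jωC) = -j/(ω·C) = 0 - j2.809e+04 Ω
  Z3: Z = R = 329 Ω
Step 3 — With the output port shorted to ground, the output series arm Z2 runs from the junction to ground; the shunt arm Z3 also runs from the junction to ground. They appear in parallel: Z3 || Z2 = 329 - j3.852 Ω.
Step 4 — Series with input arm Z1: Z_in = Z1 + (Z3 || Z2) = 329 - j371 Ω = 495.8∠-48.4° Ω.
Step 5 — Power factor: PF = cos(φ) = Re(Z)/|Z| = 328.95/495.84 = 0.6634.
Step 6 — Type: Im(Z) = -371 ⇒ leading (phase φ = -48.4°).

PF = 0.6634 (leading, φ = -48.4°)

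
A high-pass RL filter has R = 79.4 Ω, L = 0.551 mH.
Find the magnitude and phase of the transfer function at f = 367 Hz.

Step 1 — Angular frequency: ω = 2π·367 = 2306 rad/s.
Step 2 — Transfer function: H(jω) = jωL/(R + jωL).
Step 3 — Numerator jωL = j·1.271; denominator R + jωL = 79.4 + j1.271.
Step 4 — H = 0.000256 + j0.016.
Step 5 — Magnitude: |H| = 0.016 (-35.9 dB); phase: φ = 89.1°.

|H| = 0.016 (-35.9 dB), φ = 89.1°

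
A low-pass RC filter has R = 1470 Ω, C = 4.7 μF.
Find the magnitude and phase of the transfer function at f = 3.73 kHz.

Step 1 — Angular frequency: ω = 2π·3730 = 2.344e+04 rad/s.
Step 2 — Transfer function: H(jω) = 1/(1 + jωRC).
Step 3 — Denominator: 1 + jωRC = 1 + j·2.344e+04·1470·4.7e-06 = 1 + j161.9.
Step 4 — H = 3.814e-05 - j0.006176.
Step 5 — Magnitude: |H| = 0.006176 (-44.2 dB); phase: φ = -89.6°.

|H| = 0.006176 (-44.2 dB), φ = -89.6°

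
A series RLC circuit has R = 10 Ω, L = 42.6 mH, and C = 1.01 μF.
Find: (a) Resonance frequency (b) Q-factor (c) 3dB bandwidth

Step 1 — Resonance condition Im(Z)=0 gives ω₀ = 1/√(LC).
Step 2 — ω₀ = 1/√(0.0426·1.01e-06) = 4821 rad/s.
Step 3 — f₀ = ω₀/(2π) = 767.3 Hz.
Step 4 — Series Q: Q = ω₀L/R = 4821·0.0426/10 = 20.54.
Step 5 — 3dB bandwidth: Δω = ω₀/Q = 234.7 rad/s; BW = Δω/(2π) = 37.36 Hz.

(a) f₀ = 767.3 Hz  (b) Q = 20.54  (c) BW = 37.36 Hz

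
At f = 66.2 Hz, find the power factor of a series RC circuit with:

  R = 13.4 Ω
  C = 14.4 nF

Step 1 — Angular frequency: ω = 2π·f = 2π·66.2 = 415.9 rad/s.
Step 2 — Component impedances:
  R: Z = R = 13.4 Ω
  C: Z = 1/(jωC) = -j/(ω·C) = 0 - j1.67e+05 Ω
Step 3 — Series combination: Z_total = R + C = 13.4 - j1.67e+05 Ω = 1.67e+05∠-90.0° Ω.
Step 4 — Power factor: PF = cos(φ) = Re(Z)/|Z| = 13.4/1.6696e+05 = 8.026e-05.
Step 5 — Type: Im(Z) = -1.67e+05 ⇒ leading (phase φ = -90.0°).

PF = 8.026e-05 (leading, φ = -90.0°)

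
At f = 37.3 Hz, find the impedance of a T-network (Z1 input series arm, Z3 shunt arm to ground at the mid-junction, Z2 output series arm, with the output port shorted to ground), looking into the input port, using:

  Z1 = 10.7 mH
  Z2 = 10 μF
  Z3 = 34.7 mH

Step 1 — Angular frequency: ω = 2π·f = 2π·37.3 = 234.4 rad/s.
Step 2 — Component impedances:
  Z1: Z = jωL = j·234.4·0.0107 = 0 + j2.508 Ω
  Z2: Z = 1/(jωC) = -j/(ω·C) = 0 - j426.7 Ω
  Z3: Z = jωL = j·234.4·0.0347 = 0 + j8.132 Ω
Step 3 — With the output port shorted to ground, the output series arm Z2 runs from the junction to ground; the shunt arm Z3 also runs from the junction to ground. They appear in parallel: Z3 || Z2 = 0 + j8.29 Ω.
Step 4 — Series with input arm Z1: Z_in = Z1 + (Z3 || Z2) = 0 + j10.8 Ω = 10.8∠90.0° Ω.

Z = 0 + j10.8 Ω = 10.8∠90.0° Ω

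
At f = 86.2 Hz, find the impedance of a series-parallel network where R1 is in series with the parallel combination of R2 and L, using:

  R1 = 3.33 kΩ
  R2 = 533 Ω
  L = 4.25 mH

Step 1 — Angular frequency: ω = 2π·f = 2π·86.2 = 541.6 rad/s.
Step 2 — Component impedances:
  R1: Z = R = 3330 Ω
  R2: Z = R = 533 Ω
  L: Z = jωL = j·541.6·0.00425 = 0 + j2.302 Ω
Step 3 — Parallel branch: R2 || L = 1/(1/R2 + 1/L) = 0.009941 + j2.302 Ω.
Step 4 — Series with R1: Z_total = R1 + (R2 || L) = 3330 + j2.302 Ω = 3330∠0.0° Ω.

Z = 3330 + j2.302 Ω = 3330∠0.0° Ω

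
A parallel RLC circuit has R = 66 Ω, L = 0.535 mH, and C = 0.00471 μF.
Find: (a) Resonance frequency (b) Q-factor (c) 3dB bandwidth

Step 1 — Resonance: ω₀ = 1/√(LC) = 1/√(0.000535·4.71e-09) = 6.3e+05 rad/s.
Step 2 — f₀ = ω₀/(2π) = 1.003e+05 Hz.
Step 3 — Parallel Q: Q = R/(ω₀L) = 66/(6.3e+05·0.000535) = 0.1958.
Step 4 — Bandwidth: Δω = ω₀/Q = 3.217e+06 rad/s; BW = Δω/(2π) = 5.12e+05 Hz.

(a) f₀ = 1.003e+05 Hz  (b) Q = 0.1958  (c) BW = 5.12e+05 Hz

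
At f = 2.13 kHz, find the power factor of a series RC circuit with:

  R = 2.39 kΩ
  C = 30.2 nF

Step 1 — Angular frequency: ω = 2π·f = 2π·2130 = 1.338e+04 rad/s.
Step 2 — Component impedances:
  R: Z = R = 2390 Ω
  C: Z = 1/(jωC) = -j/(ω·C) = 0 - j2474 Ω
Step 3 — Series combination: Z_total = R + C = 2390 - j2474 Ω = 3440∠-46.0° Ω.
Step 4 — Power factor: PF = cos(φ) = Re(Z)/|Z| = 2390/3440 = 0.6948.
Step 5 — Type: Im(Z) = -2474 ⇒ leading (phase φ = -46.0°).

PF = 0.6948 (leading, φ = -46.0°)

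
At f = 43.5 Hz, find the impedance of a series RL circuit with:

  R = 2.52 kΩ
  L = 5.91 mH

Step 1 — Angular frequency: ω = 2π·f = 2π·43.5 = 273.3 rad/s.
Step 2 — Component impedances:
  R: Z = R = 2520 Ω
  L: Z = jωL = j·273.3·0.00591 = 0 + j1.615 Ω
Step 3 — Series combination: Z_total = R + L = 2520 + j1.615 Ω = 2520∠0.0° Ω.

Z = 2520 + j1.615 Ω = 2520∠0.0° Ω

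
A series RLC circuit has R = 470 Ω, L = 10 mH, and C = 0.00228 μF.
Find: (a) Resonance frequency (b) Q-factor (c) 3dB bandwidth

Step 1 — Resonance condition Im(Z)=0 gives ω₀ = 1/√(LC).
Step 2 — ω₀ = 1/√(0.01·2.28e-09) = 2.094e+05 rad/s.
Step 3 — f₀ = ω₀/(2π) = 3.333e+04 Hz.
Step 4 — Series Q: Q = ω₀L/R = 2.094e+05·0.01/470 = 4.456.
Step 5 — 3dB bandwidth: Δω = ω₀/Q = 4.7e+04 rad/s; BW = Δω/(2π) = 7480 Hz.

(a) f₀ = 3.333e+04 Hz  (b) Q = 4.456  (c) BW = 7480 Hz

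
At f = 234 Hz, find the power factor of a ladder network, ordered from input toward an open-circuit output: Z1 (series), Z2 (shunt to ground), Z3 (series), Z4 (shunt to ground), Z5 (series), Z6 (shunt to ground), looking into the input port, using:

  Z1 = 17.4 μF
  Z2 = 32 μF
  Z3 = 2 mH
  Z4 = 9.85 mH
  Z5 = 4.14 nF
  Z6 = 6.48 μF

Step 1 — Angular frequency: ω = 2π·f = 2π·234 = 1470 rad/s.
Step 2 — Component impedances:
  Z1: Z = 1/(jωC) = -j/(ω·C) = 0 - j39.09 Ω
  Z2: Z = 1/(jωC) = -j/(ω·C) = 0 - j21.25 Ω
  Z3: Z = jωL = j·1470·0.002 = 0 + j2.941 Ω
  Z4: Z = jωL = j·1470·0.00985 = 0 + j14.48 Ω
  Z5: Z = 1/(jωC) = -j/(ω·C) = 0 - j1.643e+05 Ω
  Z6: Z = 1/(jωC) = -j/(ω·C) = 0 - j105 Ω
Step 3 — Ladder network (open output): work backward from the far end, alternating series and parallel combinations. Z_in = 0 + j57.59 Ω = 57.59∠90.0° Ω.
Step 4 — Power factor: PF = cos(φ) = Re(Z)/|Z| = 0/57.59 = 0.
Step 5 — Type: Im(Z) = 57.59 ⇒ lagging (phase φ = 90.0°).

PF = 0 (lagging, φ = 90.0°)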